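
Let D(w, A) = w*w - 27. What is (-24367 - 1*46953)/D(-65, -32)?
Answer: -35660/2099 ≈ -16.989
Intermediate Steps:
D(w, A) = -27 + w² (D(w, A) = w² - 27 = -27 + w²)
(-24367 - 1*46953)/D(-65, -32) = (-24367 - 1*46953)/(-27 + (-65)²) = (-24367 - 46953)/(-27 + 4225) = -71320/4198 = -71320*1/4198 = -35660/2099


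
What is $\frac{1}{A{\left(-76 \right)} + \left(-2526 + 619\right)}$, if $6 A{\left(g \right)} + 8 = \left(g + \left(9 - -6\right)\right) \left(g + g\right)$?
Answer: $- \frac{1}{363} \approx -0.0027548$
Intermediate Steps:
$A{\left(g \right)} = - \frac{4}{3} + \frac{g \left(15 + g\right)}{3}$ ($A{\left(g \right)} = - \frac{4}{3} + \frac{\left(g + \left(9 - -6\right)\right) \left(g + g\right)}{6} = - \frac{4}{3} + \frac{\left(g + \left(9 + 6\right)\right) 2 g}{6} = - \frac{4}{3} + \frac{\left(g + 15\right) 2 g}{6} = - \frac{4}{3} + \frac{\left(15 + g\right) 2 g}{6} = - \frac{4}{3} + \frac{2 g \left(15 + g\right)}{6} = - \frac{4}{3} + \frac{g \left(15 + g\right)}{3}$)
$\frac{1}{A{\left(-76 \right)} + \left(-2526 + 619\right)} = \frac{1}{\left(- \frac{4}{3} + 5 \left(-76\right) + \frac{\left(-76\right)^{2}}{3}\right) + \left(-2526 + 619\right)} = \frac{1}{\left(- \frac{4}{3} - 380 + \frac{1}{3} \cdot 5776\right) - 1907} = \frac{1}{\left(- \frac{4}{3} - 380 + \frac{5776}{3}\right) - 1907} = \frac{1}{1544 - 1907} = \frac{1}{-363} = - \frac{1}{363}$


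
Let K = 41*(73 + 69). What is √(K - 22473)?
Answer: I*√16651 ≈ 129.04*I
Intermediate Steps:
K = 5822 (K = 41*142 = 5822)
√(K - 22473) = √(5822 - 22473) = √(-16651) = I*√16651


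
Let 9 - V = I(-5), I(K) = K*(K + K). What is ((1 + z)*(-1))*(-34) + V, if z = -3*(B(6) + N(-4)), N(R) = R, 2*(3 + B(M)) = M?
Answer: 401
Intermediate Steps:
B(M) = -3 + M/2
I(K) = 2*K² (I(K) = K*(2*K) = 2*K²)
z = 12 (z = -3*((-3 + (½)*6) - 4) = -3*((-3 + 3) - 4) = -3*(0 - 4) = -3*(-4) = 12)
V = -41 (V = 9 - 2*(-5)² = 9 - 2*25 = 9 - 1*50 = 9 - 50 = -41)
((1 + z)*(-1))*(-34) + V = ((1 + 12)*(-1))*(-34) - 41 = (13*(-1))*(-34) - 41 = -13*(-34) - 41 = 442 - 41 = 401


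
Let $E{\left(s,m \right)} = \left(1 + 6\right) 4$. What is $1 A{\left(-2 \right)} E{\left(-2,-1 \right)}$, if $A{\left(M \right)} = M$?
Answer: $-56$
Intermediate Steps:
$E{\left(s,m \right)} = 28$ ($E{\left(s,m \right)} = 7 \cdot 4 = 28$)
$1 A{\left(-2 \right)} E{\left(-2,-1 \right)} = 1 \left(-2\right) 28 = \left(-2\right) 28 = -56$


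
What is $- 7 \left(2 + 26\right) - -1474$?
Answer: $1278$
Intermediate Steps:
$- 7 \left(2 + 26\right) - -1474 = \left(-7\right) 28 + 1474 = -196 + 1474 = 1278$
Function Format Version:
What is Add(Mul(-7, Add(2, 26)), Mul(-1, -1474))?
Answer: 1278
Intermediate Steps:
Add(Mul(-7, Add(2, 26)), Mul(-1, -1474)) = Add(Mul(-7, 28), 1474) = Add(-196, 1474) = 1278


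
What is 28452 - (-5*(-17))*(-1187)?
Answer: 129347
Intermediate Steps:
28452 - (-5*(-17))*(-1187) = 28452 - 85*(-1187) = 28452 - 1*(-100895) = 28452 + 100895 = 129347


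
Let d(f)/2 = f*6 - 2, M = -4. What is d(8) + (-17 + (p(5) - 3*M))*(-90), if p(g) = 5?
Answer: 92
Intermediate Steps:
d(f) = -4 + 12*f (d(f) = 2*(f*6 - 2) = 2*(6*f - 2) = 2*(-2 + 6*f) = -4 + 12*f)
d(8) + (-17 + (p(5) - 3*M))*(-90) = (-4 + 12*8) + (-17 + (5 - 3*(-4)))*(-90) = (-4 + 96) + (-17 + (5 + 12))*(-90) = 92 + (-17 + 17)*(-90) = 92 + 0*(-90) = 92 + 0 = 92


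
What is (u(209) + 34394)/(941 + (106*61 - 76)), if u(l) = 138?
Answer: 34532/7331 ≈ 4.7104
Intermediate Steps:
(u(209) + 34394)/(941 + (106*61 - 76)) = (138 + 34394)/(941 + (106*61 - 76)) = 34532/(941 + (6466 - 76)) = 34532/(941 + 6390) = 34532/7331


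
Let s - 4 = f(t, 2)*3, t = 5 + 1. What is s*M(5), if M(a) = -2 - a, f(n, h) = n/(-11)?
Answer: -182/11 ≈ -16.545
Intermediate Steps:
t = 6
f(n, h) = -n/11 (f(n, h) = n*(-1/11) = -n/11)
s = 26/11 (s = 4 - 1/11*6*3 = 4 - 6/11*3 = 4 - 18/11 = 26/11 ≈ 2.3636)
s*M(5) = 26*(-2 - 1*5)/11 = 26*(-2 - 5)/11 = (26/11)*(-7) = -182/11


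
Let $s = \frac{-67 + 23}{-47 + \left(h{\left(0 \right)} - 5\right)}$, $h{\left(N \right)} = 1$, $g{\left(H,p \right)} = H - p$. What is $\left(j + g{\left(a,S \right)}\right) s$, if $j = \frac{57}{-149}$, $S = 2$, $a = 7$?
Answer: $\frac{30272}{7599} \approx 3.9837$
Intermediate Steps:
$j = - \frac{57}{149}$ ($j = 57 \left(- \frac{1}{149}\right) = - \frac{57}{149} \approx -0.38255$)
$s = \frac{44}{51}$ ($s = \frac{-67 + 23}{-47 + \left(1 - 5\right)} = - \frac{44}{-47 - 4} = - \frac{44}{-51} = \left(-44\right) \left(- \frac{1}{51}\right) = \frac{44}{51} \approx 0.86275$)
$\left(j + g{\left(a,S \right)}\right) s = \left(- \frac{57}{149} + \left(7 - 2\right)\right) \frac{44}{51} = \left(- \frac{57}{149} + 5\right) \frac{44}{51} = \frac{688}{149} \cdot \frac{44}{51} = \frac{30272}{7599}$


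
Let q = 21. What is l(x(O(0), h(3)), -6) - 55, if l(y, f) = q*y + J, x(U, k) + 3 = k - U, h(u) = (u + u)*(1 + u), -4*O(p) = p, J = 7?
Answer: 393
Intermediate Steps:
O(p) = -p/4
h(u) = 2*u*(1 + u) (h(u) = (2*u)*(1 + u) = 2*u*(1 + u))
x(U, k) = -3 + k - U (x(U, k) = -3 + (k - U) = -3 + k - U)
l(y, f) = 7 + 21*y (l(y, f) = 21*y + 7 = 7 + 21*y)
l(x(O(0), h(3)), -6) - 55 = (7 + 21*(-3 + 2*3*(1 + 3) - (-1)*0/4)) - 55 = (7 + 21*(-3 + 2*3*4 - 1*0)) - 55 = (7 + 21*(-3 + 24 + 0)) - 55 = (7 + 21*21) - 55 = (7 + 441) - 55 = 448 - 55 = 393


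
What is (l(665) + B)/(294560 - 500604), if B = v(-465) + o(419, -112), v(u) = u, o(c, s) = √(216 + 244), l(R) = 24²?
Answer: -111/206044 - √115/103022 ≈ -0.00064281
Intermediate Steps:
l(R) = 576
o(c, s) = 2*√115 (o(c, s) = √460 = 2*√115)
B = -465 + 2*√115 ≈ -443.55
(l(665) + B)/(294560 - 500604) = (576 + (-465 + 2*√115))/(294560 - 500604) = (111 + 2*√115)/(-206044) = (111 + 2*√115)*(-1/206044) = -111/206044 - √115/103022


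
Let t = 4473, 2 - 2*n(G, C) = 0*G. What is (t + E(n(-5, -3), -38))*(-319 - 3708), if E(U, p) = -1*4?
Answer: -17996663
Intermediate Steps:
n(G, C) = 1 (n(G, C) = 1 - 0*G = 1 - ½*0 = 1 + 0 = 1)
E(U, p) = -4
(t + E(n(-5, -3), -38))*(-319 - 3708) = (4473 - 4)*(-319 - 3708) = 4469*(-4027) = -17996663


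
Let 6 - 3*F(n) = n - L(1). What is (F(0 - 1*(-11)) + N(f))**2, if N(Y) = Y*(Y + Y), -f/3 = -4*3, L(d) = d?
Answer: 60403984/9 ≈ 6.7116e+6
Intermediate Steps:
f = 36 (f = -(-12)*3 = -3*(-12) = 36)
F(n) = 7/3 - n/3 (F(n) = 2 - (n - 1*1)/3 = 2 - (n - 1)/3 = 2 - (-1 + n)/3 = 2 + (1/3 - n/3) = 7/3 - n/3)
N(Y) = 2*Y**2 (N(Y) = Y*(2*Y) = 2*Y**2)
(F(0 - 1*(-11)) + N(f))**2 = ((7/3 - (0 - 1*(-11))/3) + 2*36**2)**2 = ((7/3 - (0 + 11)/3) + 2*1296)**2 = ((7/3 - 1/3*11) + 2592)**2 = ((7/3 - 11/3) + 2592)**2 = (-4/3 + 2592)**2 = (7772/3)**2 = 60403984/9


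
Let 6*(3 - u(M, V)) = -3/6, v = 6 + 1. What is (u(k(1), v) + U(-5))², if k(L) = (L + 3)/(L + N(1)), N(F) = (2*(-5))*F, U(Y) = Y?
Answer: 529/144 ≈ 3.6736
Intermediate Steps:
v = 7
N(F) = -10*F
k(L) = (3 + L)/(-10 + L) (k(L) = (L + 3)/(L - 10*1) = (3 + L)/(L - 10) = (3 + L)/(-10 + L))
u(M, V) = 37/12 (u(M, V) = 3 - (-1)/(2*6) = 3 - ⅙*(-½) = 3 + 1/12 = 37/12)
(u(k(1), v) + U(-5))² = (37/12 - 5)² = (-23/12)² = 529/144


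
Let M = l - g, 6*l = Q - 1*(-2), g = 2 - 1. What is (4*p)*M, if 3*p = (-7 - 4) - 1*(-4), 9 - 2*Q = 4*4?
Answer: 35/3 ≈ 11.667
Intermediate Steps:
Q = -7/2 (Q = 9/2 - 2*4 = 9/2 - ½*16 = 9/2 - 8 = -7/2 ≈ -3.5000)
g = 1
l = -¼ (l = (-7/2 - 1*(-2))/6 = (-7/2 + 2)/6 = (⅙)*(-3/2) = -¼ ≈ -0.25000)
M = -5/4 (M = -¼ - 1*1 = -¼ - 1 = -5/4 ≈ -1.2500)
p = -7/3 (p = ((-7 - 4) - 1*(-4))/3 = (-11 + 4)/3 = (⅓)*(-7) = -7/3 ≈ -2.3333)
(4*p)*M = (4*(-7/3))*(-5/4) = -28/3*(-5/4) = 35/3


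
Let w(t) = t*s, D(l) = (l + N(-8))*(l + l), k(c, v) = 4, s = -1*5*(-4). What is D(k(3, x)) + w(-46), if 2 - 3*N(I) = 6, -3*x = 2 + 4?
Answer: -2696/3 ≈ -898.67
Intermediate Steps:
x = -2 (x = -(2 + 4)/3 = -1/3*6 = -2)
s = 20 (s = -5*(-4) = 20)
N(I) = -4/3 (N(I) = 2/3 - 1/3*6 = 2/3 - 2 = -4/3)
D(l) = 2*l*(-4/3 + l) (D(l) = (l - 4/3)*(l + l) = (-4/3 + l)*(2*l) = 2*l*(-4/3 + l))
w(t) = 20*t (w(t) = t*20 = 20*t)
D(k(3, x)) + w(-46) = (2/3)*4*(-4 + 3*4) + 20*(-46) = (2/3)*4*(-4 + 12) - 920 = (2/3)*4*8 - 920 = 64/3 - 920 = -2696/3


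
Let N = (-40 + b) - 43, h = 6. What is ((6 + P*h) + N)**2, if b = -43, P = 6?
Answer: 7056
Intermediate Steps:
N = -126 (N = (-40 - 43) - 43 = -83 - 43 = -126)
((6 + P*h) + N)**2 = ((6 + 6*6) - 126)**2 = ((6 + 36) - 126)**2 = (42 - 126)**2 = (-84)**2 = 7056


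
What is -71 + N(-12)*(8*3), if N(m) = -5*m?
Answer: 1369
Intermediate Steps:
-71 + N(-12)*(8*3) = -71 + (-5*(-12))*(8*3) = -71 + 60*24 = -71 + 1440 = 1369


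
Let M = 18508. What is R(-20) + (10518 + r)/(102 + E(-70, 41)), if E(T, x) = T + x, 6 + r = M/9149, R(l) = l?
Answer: 11833608/95411 ≈ 124.03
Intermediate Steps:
r = -5198/1307 (r = -6 + 18508/9149 = -6 + 18508*(1/9149) = -6 + 2644/1307 = -5198/1307 ≈ -3.9770)
R(-20) + (10518 + r)/(102 + E(-70, 41)) = -20 + (10518 - 5198/1307)/(102 + (-70 + 41)) = -20 + 13741828/(1307*(102 - 29)) = -20 + (13741828/1307)/73 = -20 + (13741828/1307)*(1/73) = -20 + 13741828/95411 = 11833608/95411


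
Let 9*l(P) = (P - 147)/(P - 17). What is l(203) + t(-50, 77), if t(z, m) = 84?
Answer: 70336/837 ≈ 84.033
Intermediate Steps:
l(P) = (-147 + P)/(9*(-17 + P)) (l(P) = ((P - 147)/(P - 17))/9 = ((-147 + P)/(-17 + P))/9 = (-147 + P)/(9*(-17 + P)))
l(203) + t(-50, 77) = (-147 + 203)/(9*(-17 + 203)) + 84 = (⅑)*56/186 + 84 = (⅑)*(1/186)*56 + 84 = 28/837 + 84 = 70336/837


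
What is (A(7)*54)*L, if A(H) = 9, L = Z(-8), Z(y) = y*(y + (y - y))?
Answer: 31104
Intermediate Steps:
Z(y) = y**2 (Z(y) = y*(y + 0) = y*y = y**2)
L = 64 (L = (-8)**2 = 64)
(A(7)*54)*L = (9*54)*64 = 486*64 = 31104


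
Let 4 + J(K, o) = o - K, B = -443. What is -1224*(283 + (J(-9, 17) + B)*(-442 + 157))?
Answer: -147208032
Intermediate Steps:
J(K, o) = -4 + o - K (J(K, o) = -4 + (o - K) = -4 + o - K)
-1224*(283 + (J(-9, 17) + B)*(-442 + 157)) = -1224*(283 + ((-4 + 17 - 1*(-9)) - 443)*(-442 + 157)) = -1224*(283 + ((-4 + 17 + 9) - 443)*(-285)) = -1224*(283 + (22 - 443)*(-285)) = -1224*(283 - 421*(-285)) = -1224*(283 + 119985) = -1224*120268 = -147208032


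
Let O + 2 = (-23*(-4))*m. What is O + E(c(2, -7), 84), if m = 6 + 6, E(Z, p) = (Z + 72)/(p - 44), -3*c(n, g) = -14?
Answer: 13247/12 ≈ 1103.9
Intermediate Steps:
c(n, g) = 14/3 (c(n, g) = -⅓*(-14) = 14/3)
E(Z, p) = (72 + Z)/(-44 + p)
m = 12
O = 1102 (O = -2 - 23*(-4)*12 = -2 + 92*12 = -2 + 1104 = 1102)
O + E(c(2, -7), 84) = 1102 + (72 + 14/3)/(-44 + 84) = 1102 + (230/3)/40 = 1102 + (1/40)*(230/3) = 1102 + 23/12 = 13247/12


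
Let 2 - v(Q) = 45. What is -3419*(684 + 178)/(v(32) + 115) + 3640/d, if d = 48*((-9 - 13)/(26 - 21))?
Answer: -4054076/99 ≈ -40950.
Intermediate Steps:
v(Q) = -43 (v(Q) = 2 - 1*45 = 2 - 45 = -43)
d = -1056/5 (d = 48*(-22/5) = -1056/5 ≈ -211.20)
-3419*(684 + 178)/(v(32) + 115) + 3640/d = -3419*(684 + 178)/(-43 + 115) + 3640/(-1056/5) = -3419/(72/862) + 3640*(-5/1056) = -3419/(72*(1/862)) - 2275/132 = -3419/36/431 - 2275/132 = -3419*431/36 - 2275/132 = -1473589/36 - 2275/132 = -4054076/99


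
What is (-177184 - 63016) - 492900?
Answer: -733100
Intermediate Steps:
(-177184 - 63016) - 492900 = -240200 - 492900 = -733100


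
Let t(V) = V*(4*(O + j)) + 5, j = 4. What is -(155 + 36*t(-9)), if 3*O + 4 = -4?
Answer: 1393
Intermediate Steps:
O = -8/3 (O = -4/3 + (⅓)*(-4) = -4/3 - 4/3 = -8/3 ≈ -2.6667)
t(V) = 5 + 16*V/3 (t(V) = V*(4*(-8/3 + 4)) + 5 = V*(4*(4/3)) + 5 = V*(16/3) + 5 = 16*V/3 + 5 = 5 + 16*V/3)
-(155 + 36*t(-9)) = -(155 + 36*(5 + (16/3)*(-9))) = -(155 + 36*(5 - 48)) = -(155 + 36*(-43)) = -(155 - 1548) = -1*(-1393) = 1393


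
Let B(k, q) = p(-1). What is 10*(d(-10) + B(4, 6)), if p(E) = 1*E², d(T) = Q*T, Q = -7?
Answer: 710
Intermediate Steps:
d(T) = -7*T
p(E) = E²
B(k, q) = 1 (B(k, q) = (-1)² = 1)
10*(d(-10) + B(4, 6)) = 10*(-7*(-10) + 1) = 10*(70 + 1) = 10*71 = 710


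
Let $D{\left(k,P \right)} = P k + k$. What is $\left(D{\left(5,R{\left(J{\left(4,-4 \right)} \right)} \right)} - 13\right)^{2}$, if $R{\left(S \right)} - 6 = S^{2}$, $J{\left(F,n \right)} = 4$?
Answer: $10404$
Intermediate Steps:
$R{\left(S \right)} = 6 + S^{2}$
$D{\left(k,P \right)} = k + P k$
$\left(D{\left(5,R{\left(J{\left(4,-4 \right)} \right)} \right)} - 13\right)^{2} = \left(5 \left(1 + \left(6 + 4^{2}\right)\right) - 13\right)^{2} = \left(5 \left(1 + \left(6 + 16\right)\right) - 13\right)^{2} = \left(5 \left(1 + 22\right) - 13\right)^{2} = \left(5 \cdot 23 - 13\right)^{2} = \left(115 - 13\right)^{2} = 102^{2} = 10404$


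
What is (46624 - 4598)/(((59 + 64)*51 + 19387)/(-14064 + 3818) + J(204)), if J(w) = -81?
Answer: -215299198/427793 ≈ -503.28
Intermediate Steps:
(46624 - 4598)/(((59 + 64)*51 + 19387)/(-14064 + 3818) + J(204)) = (46624 - 4598)/(((59 + 64)*51 + 19387)/(-14064 + 3818) - 81) = 42026/((123*51 + 19387)/(-10246) - 81) = 42026/((6273 + 19387)*(-1/10246) - 81) = 42026/(25660*(-1/10246) - 81) = 42026/(-12830/5123 - 81) = 42026/(-427793/5123) = 42026*(-5123/427793) = -215299198/427793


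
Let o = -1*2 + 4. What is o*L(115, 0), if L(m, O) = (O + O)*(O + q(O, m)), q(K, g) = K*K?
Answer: 0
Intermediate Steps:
o = 2 (o = -2 + 4 = 2)
q(K, g) = K**2
L(m, O) = 2*O*(O + O**2) (L(m, O) = (O + O)*(O + O**2) = (2*O)*(O + O**2) = 2*O*(O + O**2))
o*L(115, 0) = 2*(2*0**2*(1 + 0)) = 2*(2*0*1) = 2*0 = 0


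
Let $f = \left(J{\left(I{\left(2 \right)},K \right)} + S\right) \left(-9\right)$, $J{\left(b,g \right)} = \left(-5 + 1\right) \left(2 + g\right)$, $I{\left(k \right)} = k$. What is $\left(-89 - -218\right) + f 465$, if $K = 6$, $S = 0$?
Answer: $134049$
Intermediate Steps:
$J{\left(b,g \right)} = -8 - 4 g$ ($J{\left(b,g \right)} = - 4 \left(2 + g\right) = -8 - 4 g$)
$f = 288$ ($f = \left(\left(-8 - 24\right) + 0\right) \left(-9\right) = \left(-32 + 0\right) \left(-9\right) = \left(-32\right) \left(-9\right) = 288$)
$\left(-89 - -218\right) + f 465 = \left(-89 - -218\right) + 288 \cdot 465 = \left(-89 + 218\right) + 133920 = 129 + 133920 = 134049$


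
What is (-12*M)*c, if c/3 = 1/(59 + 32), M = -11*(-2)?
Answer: -792/91 ≈ -8.7033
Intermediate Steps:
M = 22
c = 3/91 (c = 3/(59 + 32) = 3/91 ≈ 0.032967)
(-12*M)*c = -12*22*(3/91) = -264*3/91 = -792/91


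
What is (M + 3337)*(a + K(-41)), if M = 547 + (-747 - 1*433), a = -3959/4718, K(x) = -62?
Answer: -400834200/2359 ≈ -1.6992e+5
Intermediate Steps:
a = -3959/4718 (a = -3959*1/4718 = -3959/4718 ≈ -0.83913)
M = -633 (M = 547 + (-747 - 433) = 547 - 1180 = -633)
(M + 3337)*(a + K(-41)) = (-633 + 3337)*(-3959/4718 - 62) = 2704*(-296475/4718) = -400834200/2359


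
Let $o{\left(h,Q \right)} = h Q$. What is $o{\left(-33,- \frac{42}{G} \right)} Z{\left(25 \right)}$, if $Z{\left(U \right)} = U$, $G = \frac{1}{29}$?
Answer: $1004850$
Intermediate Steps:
$G = \frac{1}{29} \approx 0.034483$
$o{\left(h,Q \right)} = Q h$
$o{\left(-33,- \frac{42}{G} \right)} Z{\left(25 \right)} = - 42 \frac{1}{\frac{1}{29}} \left(-33\right) 25 = \left(-42\right) 29 \left(-33\right) 25 = \left(-1218\right) \left(-33\right) 25 = 40194 \cdot 25 = 1004850$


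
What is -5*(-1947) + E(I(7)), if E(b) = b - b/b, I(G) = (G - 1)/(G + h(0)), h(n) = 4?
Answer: 107080/11 ≈ 9734.5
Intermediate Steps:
I(G) = (-1 + G)/(4 + G) (I(G) = (G - 1)/(G + 4) = (-1 + G)/(4 + G))
E(b) = -1 + b (E(b) = b - 1*1 = b - 1 = -1 + b)
-5*(-1947) + E(I(7)) = -5*(-1947) + (-1 + (-1 + 7)/(4 + 7)) = 9735 + (-1 + 6/11) = 9735 - 5/11 = 107080/11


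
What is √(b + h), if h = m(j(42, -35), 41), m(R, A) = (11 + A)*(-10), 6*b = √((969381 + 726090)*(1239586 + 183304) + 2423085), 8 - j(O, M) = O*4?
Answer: √(-2080 + 10*√10722094019)/2 ≈ 508.28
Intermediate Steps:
j(O, M) = 8 - 4*O (j(O, M) = 8 - O*4 = 8 - 4*O)
b = 5*√10722094019/2 (b = √((969381 + 726090)*(1239586 + 183304) + 2423085)/6 = √(1695471*1422890 + 2423085)/6 = √(2412468731190 + 2423085)/6 = √2412471154275/6 = (15*√10722094019)/6 = 5*√10722094019/2 ≈ 2.5887e+5)
m(R, A) = -110 - 10*A
h = -520 (h = -110 - 10*41 = -110 - 410 = -520)
√(b + h) = √(5*√10722094019/2 - 520) = √(-520 + 5*√10722094019/2)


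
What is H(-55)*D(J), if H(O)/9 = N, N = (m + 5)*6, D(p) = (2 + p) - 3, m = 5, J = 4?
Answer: 1620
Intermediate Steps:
D(p) = -1 + p
N = 60 (N = (5 + 5)*6 = 10*6 = 60)
H(O) = 540 (H(O) = 9*60 = 540)
H(-55)*D(J) = 540*(-1 + 4) = 540*3 = 1620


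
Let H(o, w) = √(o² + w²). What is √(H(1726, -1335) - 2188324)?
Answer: √(-2188324 + √4761301) ≈ 1478.6*I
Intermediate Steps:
√(H(1726, -1335) - 2188324) = √(√(1726² + (-1335)²) - 2188324) = √(√(2979076 + 1782225) - 2188324) = √(√4761301 - 2188324) = √(-2188324 + √4761301)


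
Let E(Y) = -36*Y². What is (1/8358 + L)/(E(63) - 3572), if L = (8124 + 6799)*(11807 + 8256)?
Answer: -2502386445343/1224079248 ≈ -2044.3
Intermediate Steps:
L = 299400149 (L = 14923*20063 = 299400149)
(1/8358 + L)/(E(63) - 3572) = (1/8358 + 299400149)/(-36*63² - 3572) = (1/8358 + 299400149)/(-36*3969 - 3572) = 2502386445343/(8358*(-142884 - 3572)) = (2502386445343/8358)/(-146456) = (2502386445343/8358)*(-1/146456) = -2502386445343/1224079248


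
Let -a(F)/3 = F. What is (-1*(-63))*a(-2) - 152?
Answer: 226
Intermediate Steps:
a(F) = -3*F
(-1*(-63))*a(-2) - 152 = (-1*(-63))*(-3*(-2)) - 152 = 63*6 - 152 = 378 - 152 = 226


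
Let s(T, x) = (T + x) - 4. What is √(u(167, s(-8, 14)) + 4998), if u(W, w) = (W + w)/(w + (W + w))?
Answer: √16241713/57 ≈ 70.703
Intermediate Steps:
s(T, x) = -4 + T + x
u(W, w) = (W + w)/(W + 2*w)
√(u(167, s(-8, 14)) + 4998) = √((167 + (-4 - 8 + 14))/(167 + 2*(-4 - 8 + 14)) + 4998) = √((167 + 2)/(167 + 2*2) + 4998) = √(169/(167 + 4) + 4998) = √(169/171 + 4998) = √(854827/171) = √16241713/57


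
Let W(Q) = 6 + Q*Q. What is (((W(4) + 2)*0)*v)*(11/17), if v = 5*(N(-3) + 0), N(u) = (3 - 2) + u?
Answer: 0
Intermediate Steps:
W(Q) = 6 + Q²
N(u) = 1 + u
v = -10 (v = 5*((1 - 3) + 0) = 5*(-2 + 0) = 5*(-2) = -10)
(((W(4) + 2)*0)*v)*(11/17) = ((((6 + 4²) + 2)*0)*(-10))*(11/17) = ((((6 + 16) + 2)*0)*(-10))*(11*(1/17)) = (((22 + 2)*0)*(-10))*(11/17) = ((24*0)*(-10))*(11/17) = (0*(-10))*(11/17) = 0*(11/17) = 0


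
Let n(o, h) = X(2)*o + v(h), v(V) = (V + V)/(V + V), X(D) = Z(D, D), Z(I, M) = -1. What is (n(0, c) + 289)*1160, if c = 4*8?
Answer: 336400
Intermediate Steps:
X(D) = -1
c = 32
v(V) = 1 (v(V) = (2*V)/((2*V)) = (2*V)*(1/(2*V)) = 1)
n(o, h) = 1 - o (n(o, h) = -o + 1 = 1 - o)
(n(0, c) + 289)*1160 = ((1 - 1*0) + 289)*1160 = ((1 + 0) + 289)*1160 = (1 + 289)*1160 = 290*1160 = 336400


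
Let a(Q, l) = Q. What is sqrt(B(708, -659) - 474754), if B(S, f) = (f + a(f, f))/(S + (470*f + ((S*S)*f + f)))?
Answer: 22*I*sqrt(11915122888999782695)/110214219 ≈ 689.02*I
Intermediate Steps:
B(S, f) = 2*f/(S + 471*f + f*S**2) (B(S, f) = (f + f)/(S + (470*f + ((S*S)*f + f))) = (2*f)/(S + (470*f + (S**2*f + f))) = (2*f)/(S + (470*f + (f*S**2 + f))) = (2*f)/(S + (470*f + (f + f*S**2))) = (2*f)/(S + (471*f + f*S**2)) = (2*f)/(S + 471*f + f*S**2) = 2*f/(S + 471*f + f*S**2))
sqrt(B(708, -659) - 474754) = sqrt(2*(-659)/(708 + 471*(-659) - 659*708**2) - 474754) = sqrt(2*(-659)/(708 - 310389 - 659*501264) - 474754) = sqrt(2*(-659)/(708 - 310389 - 330332976) - 474754) = sqrt(2*(-659)/(-330642657) - 474754) = sqrt(2*(-659)*(-1/330642657) - 474754) = sqrt(1318/330642657 - 474754) = sqrt(-156973923980060/330642657) = 22*I*sqrt(11915122888999782695)/110214219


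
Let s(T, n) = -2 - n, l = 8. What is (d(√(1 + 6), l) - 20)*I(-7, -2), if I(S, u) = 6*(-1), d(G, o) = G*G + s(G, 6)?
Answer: 126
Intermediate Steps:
d(G, o) = -8 + G² (d(G, o) = G*G + (-2 - 1*6) = G² + (-2 - 6) = G² - 8 = -8 + G²)
I(S, u) = -6
(d(√(1 + 6), l) - 20)*I(-7, -2) = ((-8 + (√(1 + 6))²) - 20)*(-6) = ((-8 + (√7)²) - 20)*(-6) = ((-8 + 7) - 20)*(-6) = (-1 - 20)*(-6) = -21*(-6) = 126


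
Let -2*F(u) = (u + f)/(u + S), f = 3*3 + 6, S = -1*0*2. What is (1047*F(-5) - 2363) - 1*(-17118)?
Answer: 15802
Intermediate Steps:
S = 0 (S = 0*2 = 0)
f = 15 (f = 9 + 6 = 15)
F(u) = -(15 + u)/(2*u) (F(u) = -(u + 15)/(2*(u + 0)) = -(15 + u)/(2*u))
(1047*F(-5) - 2363) - 1*(-17118) = (1047*((½)*(-15 - 1*(-5))/(-5)) - 2363) - 1*(-17118) = (1047*((½)*(-⅕)*(-15 + 5)) - 2363) + 17118 = (1047*((½)*(-⅕)*(-10)) - 2363) + 17118 = (1047*1 - 2363) + 17118 = (1047 - 2363) + 17118 = -1316 + 17118 = 15802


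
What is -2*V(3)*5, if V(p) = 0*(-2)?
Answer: 0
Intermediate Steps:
V(p) = 0
-2*V(3)*5 = -2*0*5 = 0*5 = 0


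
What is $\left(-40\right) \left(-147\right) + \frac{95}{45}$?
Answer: $\frac{52939}{9} \approx 5882.1$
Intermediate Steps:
$\left(-40\right) \left(-147\right) + \frac{95}{45} = 5880 + 95 \cdot \frac{1}{45} = 5880 + \frac{19}{9} = \frac{52939}{9}$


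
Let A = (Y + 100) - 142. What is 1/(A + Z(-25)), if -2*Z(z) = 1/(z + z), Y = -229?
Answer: -100/27099 ≈ -0.0036902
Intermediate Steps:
Z(z) = -1/(4*z) (Z(z) = -1/(2*(z + z)) = -1/(2*z)/2 = -1/(4*z))
A = -271 (A = (-229 + 100) - 142 = -129 - 142 = -271)
1/(A + Z(-25)) = 1/(-271 - ¼/(-25)) = 1/(-271 - ¼*(-1/25)) = 1/(-271 + 1/100) = 1/(-27099/100) = -100/27099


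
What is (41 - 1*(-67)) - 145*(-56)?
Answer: 8228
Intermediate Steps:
(41 - 1*(-67)) - 145*(-56) = (41 + 67) + 8120 = 108 + 8120 = 8228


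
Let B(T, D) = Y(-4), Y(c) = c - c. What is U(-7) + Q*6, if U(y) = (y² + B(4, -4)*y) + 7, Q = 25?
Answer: 206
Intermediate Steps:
Y(c) = 0
B(T, D) = 0
U(y) = 7 + y² (U(y) = (y² + 0*y) + 7 = (y² + 0) + 7 = y² + 7 = 7 + y²)
U(-7) + Q*6 = (7 + (-7)²) + 25*6 = (7 + 49) + 150 = 56 + 150 = 206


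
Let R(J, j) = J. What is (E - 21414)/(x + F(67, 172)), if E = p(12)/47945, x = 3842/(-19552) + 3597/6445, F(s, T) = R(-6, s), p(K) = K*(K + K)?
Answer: 12937641410342688/3406535333377 ≈ 3797.9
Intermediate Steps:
p(K) = 2*K² (p(K) = K*(2*K) = 2*K²)
F(s, T) = -6
x = 22783427/63006320 (x = 3842*(-1/19552) + 3597*(1/6445) = -1921/9776 + 3597/6445 = 22783427/63006320 ≈ 0.36161)
E = 288/47945 (E = (2*12²)/47945 = (2*144)*(1/47945) = 288*(1/47945) = 288/47945 ≈ 0.0060069)
(E - 21414)/(x + F(67, 172)) = (288/47945 - 21414)/(22783427/63006320 - 6) = -1026693942/(47945*(-355254493/63006320)) = -1026693942/47945*(-63006320/355254493) = 12937641410342688/3406535333377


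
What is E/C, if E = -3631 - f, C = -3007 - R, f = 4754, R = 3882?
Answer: 8385/6889 ≈ 1.2172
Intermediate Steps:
C = -6889 (C = -3007 - 1*3882 = -3007 - 3882 = -6889)
E = -8385 (E = -3631 - 1*4754 = -3631 - 4754 = -8385)
E/C = -8385/(-6889) = -8385*(-1/6889) = 8385/6889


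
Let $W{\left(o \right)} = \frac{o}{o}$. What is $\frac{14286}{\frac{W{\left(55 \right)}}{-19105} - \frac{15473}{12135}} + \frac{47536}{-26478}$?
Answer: $- \frac{877106306072927}{78275269764} \approx -11205.0$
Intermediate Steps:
$W{\left(o \right)} = 1$
$\frac{14286}{\frac{W{\left(55 \right)}}{-19105} - \frac{15473}{12135}} + \frac{47536}{-26478} = \frac{14286}{1 \frac{1}{-19105} - \frac{15473}{12135}} + \frac{47536}{-26478} = \frac{14286}{1 \left(- \frac{1}{19105}\right) - \frac{15473}{12135}} + 47536 \left(- \frac{1}{26478}\right) = \frac{14286}{- \frac{1}{19105} - \frac{15473}{12135}} - \frac{23768}{13239} = \frac{14286}{- \frac{11824952}{9273567}} - \frac{23768}{13239} = 14286 \left(- \frac{9273567}{11824952}\right) - \frac{23768}{13239} = - \frac{66241089081}{5912476} - \frac{23768}{13239} = - \frac{877106306072927}{78275269764}$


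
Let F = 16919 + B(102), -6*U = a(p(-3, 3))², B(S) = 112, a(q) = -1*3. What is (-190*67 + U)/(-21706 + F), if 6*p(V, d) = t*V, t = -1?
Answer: 25463/9350 ≈ 2.7233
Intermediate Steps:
p(V, d) = -V/6 (p(V, d) = (-V)/6 = -V/6)
a(q) = -3
U = -3/2 (U = -⅙*(-3)² = -⅙*9 = -3/2 ≈ -1.5000)
F = 17031 (F = 16919 + 112 = 17031)
(-190*67 + U)/(-21706 + F) = (-190*67 - 3/2)/(-21706 + 17031) = (-12730 - 3/2)/(-4675) = -25463/2*(-1/4675) = 25463/9350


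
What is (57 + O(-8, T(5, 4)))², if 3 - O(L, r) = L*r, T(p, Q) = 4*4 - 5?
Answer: 21904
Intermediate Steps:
T(p, Q) = 11 (T(p, Q) = 16 - 5 = 11)
O(L, r) = 3 - L*r
(57 + O(-8, T(5, 4)))² = (57 + (3 - 1*(-8)*11))² = (57 + (3 + 88))² = (57 + 91)² = 148² = 21904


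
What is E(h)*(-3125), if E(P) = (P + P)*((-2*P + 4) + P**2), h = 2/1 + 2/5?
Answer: -74400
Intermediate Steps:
h = 12/5 (h = 2*1 + 2*(1/5) = 2 + 2/5 = 12/5 ≈ 2.4000)
E(P) = 2*P*(4 + P**2 - 2*P) (E(P) = (2*P)*((4 - 2*P) + P**2) = (2*P)*(4 + P**2 - 2*P) = 2*P*(4 + P**2 - 2*P))
E(h)*(-3125) = (2*(12/5)*(4 + (12/5)**2 - 2*12/5))*(-3125) = (2*(12/5)*(4 + 144/25 - 24/5))*(-3125) = (2*(12/5)*(124/25))*(-3125) = (2976/125)*(-3125) = -74400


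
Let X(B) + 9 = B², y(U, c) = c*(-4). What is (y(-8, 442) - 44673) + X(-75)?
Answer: -40825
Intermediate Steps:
y(U, c) = -4*c
X(B) = -9 + B²
(y(-8, 442) - 44673) + X(-75) = (-4*442 - 44673) + (-9 + (-75)²) = (-1768 - 44673) + (-9 + 5625) = -46441 + 5616 = -40825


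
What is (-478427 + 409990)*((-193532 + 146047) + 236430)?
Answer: -12930828965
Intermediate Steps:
(-478427 + 409990)*((-193532 + 146047) + 236430) = -68437*(-47485 + 236430) = -68437*188945 = -12930828965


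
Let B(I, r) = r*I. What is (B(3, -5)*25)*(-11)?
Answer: 4125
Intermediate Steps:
B(I, r) = I*r
(B(3, -5)*25)*(-11) = ((3*(-5))*25)*(-11) = -15*25*(-11) = -375*(-11) = 4125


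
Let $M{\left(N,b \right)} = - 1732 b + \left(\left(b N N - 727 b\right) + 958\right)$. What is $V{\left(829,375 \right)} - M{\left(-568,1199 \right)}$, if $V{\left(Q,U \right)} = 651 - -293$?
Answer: $-383877849$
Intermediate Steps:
$V{\left(Q,U \right)} = 944$ ($V{\left(Q,U \right)} = 651 + 293 = 944$)
$M{\left(N,b \right)} = 958 - 2459 b + b N^{2}$ ($M{\left(N,b \right)} = - 1732 b + \left(\left(N b N - 727 b\right) + 958\right) = - 1732 b + \left(\left(b N^{2} - 727 b\right) + 958\right) = - 1732 b + \left(\left(- 727 b + b N^{2}\right) + 958\right) = - 1732 b + \left(958 - 727 b + b N^{2}\right) = 958 - 2459 b + b N^{2}$)
$V{\left(829,375 \right)} - M{\left(-568,1199 \right)} = 944 - \left(958 - 2948341 + 1199 \left(-568\right)^{2}\right) = 944 - \left(958 - 2948341 + 1199 \cdot 322624\right) = 944 - \left(958 - 2948341 + 386826176\right) = 944 - 383878793 = -383877849$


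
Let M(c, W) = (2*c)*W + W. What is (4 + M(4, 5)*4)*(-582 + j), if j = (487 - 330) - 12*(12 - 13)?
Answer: -75992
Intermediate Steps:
M(c, W) = W + 2*W*c (M(c, W) = 2*W*c + W = W + 2*W*c)
j = 169 (j = 157 - 12*(-1) = 157 + 12 = 169)
(4 + M(4, 5)*4)*(-582 + j) = (4 + (5*(1 + 2*4))*4)*(-582 + 169) = (4 + (5*(1 + 8))*4)*(-413) = (4 + (5*9)*4)*(-413) = (4 + 45*4)*(-413) = (4 + 180)*(-413) = 184*(-413) = -75992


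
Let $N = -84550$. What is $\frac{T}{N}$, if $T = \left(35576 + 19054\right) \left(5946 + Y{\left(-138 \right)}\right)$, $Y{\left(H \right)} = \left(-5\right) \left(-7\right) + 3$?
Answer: $- \frac{32690592}{8455} \approx -3866.4$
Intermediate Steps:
$Y{\left(H \right)} = 38$ ($Y{\left(H \right)} = 35 + 3 = 38$)
$T = 326905920$ ($T = \left(35576 + 19054\right) \left(5946 + 38\right) = 54630 \cdot 5984 = 326905920$)
$\frac{T}{N} = \frac{326905920}{-84550} = 326905920 \left(- \frac{1}{84550}\right) = - \frac{32690592}{8455}$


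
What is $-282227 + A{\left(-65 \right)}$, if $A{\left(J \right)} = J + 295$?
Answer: $-281997$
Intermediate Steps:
$A{\left(J \right)} = 295 + J$
$-282227 + A{\left(-65 \right)} = -282227 + \left(295 - 65\right) = -282227 + 230 = -281997$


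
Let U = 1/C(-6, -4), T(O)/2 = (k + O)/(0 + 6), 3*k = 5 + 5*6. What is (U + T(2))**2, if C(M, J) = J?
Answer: 24025/1296 ≈ 18.538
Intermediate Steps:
k = 35/3 (k = (5 + 5*6)/3 = (5 + 30)/3 = (1/3)*35 = 35/3 ≈ 11.667)
T(O) = 35/9 + O/3 (T(O) = 2*((35/3 + O)/(0 + 6)) = 2*((35/3 + O)/6) = 2*((35/3 + O)*(1/6)) = 2*(35/18 + O/6) = 35/9 + O/3)
U = -1/4 (U = 1/(-4) = -1/4 ≈ -0.25000)
(U + T(2))**2 = (-1/4 + (35/9 + (1/3)*2))**2 = (-1/4 + (35/9 + 2/3))**2 = (-1/4 + 41/9)**2 = (155/36)**2 = 24025/1296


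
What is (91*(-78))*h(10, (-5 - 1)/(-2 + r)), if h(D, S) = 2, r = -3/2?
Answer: -14196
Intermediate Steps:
r = -3/2 (r = -3*1/2 = -3/2 ≈ -1.5000)
(91*(-78))*h(10, (-5 - 1)/(-2 + r)) = (91*(-78))*2 = -7098*2 = -14196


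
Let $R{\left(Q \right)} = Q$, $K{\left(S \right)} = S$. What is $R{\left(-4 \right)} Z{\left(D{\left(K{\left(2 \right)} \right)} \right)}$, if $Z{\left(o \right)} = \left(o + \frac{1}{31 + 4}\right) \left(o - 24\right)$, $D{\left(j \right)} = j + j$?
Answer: $\frac{2256}{7} \approx 322.29$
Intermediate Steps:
$D{\left(j \right)} = 2 j$
$Z{\left(o \right)} = \left(-24 + o\right) \left(\frac{1}{35} + o\right)$ ($Z{\left(o \right)} = \left(o + \frac{1}{35}\right) \left(-24 + o\right) = \left(\frac{1}{35} + o\right) \left(-24 + o\right) = \left(-24 + o\right) \left(\frac{1}{35} + o\right)$)
$R{\left(-4 \right)} Z{\left(D{\left(K{\left(2 \right)} \right)} \right)} = - 4 \left(- \frac{24}{35} + \left(2 \cdot 2\right)^{2} - \frac{839 \cdot 2 \cdot 2}{35}\right) = - 4 \left(- \frac{24}{35} + 4^{2} - \frac{3356}{35}\right) = - 4 \left(- \frac{24}{35} + 16 - \frac{3356}{35}\right) = \left(-4\right) \left(- \frac{564}{7}\right) = \frac{2256}{7}$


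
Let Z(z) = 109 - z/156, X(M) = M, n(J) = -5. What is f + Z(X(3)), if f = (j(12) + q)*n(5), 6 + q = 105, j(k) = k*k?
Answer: -57513/52 ≈ -1106.0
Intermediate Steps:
j(k) = k²
Z(z) = 109 - z/156
q = 99 (q = -6 + 105 = 99)
f = -1215 (f = (12² + 99)*(-5) = (144 + 99)*(-5) = 243*(-5) = -1215)
f + Z(X(3)) = -1215 + (109 - 1/156*3) = -1215 + (109 - 1/52) = -1215 + 5667/52 = -57513/52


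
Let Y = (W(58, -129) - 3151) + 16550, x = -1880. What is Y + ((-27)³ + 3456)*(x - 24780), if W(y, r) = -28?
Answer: 432625191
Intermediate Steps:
Y = 13371 (Y = (-28 - 3151) + 16550 = -3179 + 16550 = 13371)
Y + ((-27)³ + 3456)*(x - 24780) = 13371 + ((-27)³ + 3456)*(-1880 - 24780) = 13371 + (-19683 + 3456)*(-26660) = 13371 - 16227*(-26660) = 13371 + 432611820 = 432625191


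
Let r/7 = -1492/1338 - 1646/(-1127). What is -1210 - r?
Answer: -130588322/107709 ≈ -1212.4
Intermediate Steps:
r = 260432/107709 (r = 7*(-1492/1338 - 1646/(-1127)) = 7*(-1492*1/1338 - 1646*(-1/1127)) = 7*(-746/669 + 1646/1127) = 7*(260432/753963) = 260432/107709 ≈ 2.4179)
-1210 - r = -1210 - 1*260432/107709 = -1210 - 260432/107709 = -130588322/107709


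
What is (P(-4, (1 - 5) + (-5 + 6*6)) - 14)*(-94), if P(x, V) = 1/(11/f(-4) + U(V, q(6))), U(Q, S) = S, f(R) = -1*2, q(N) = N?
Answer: 1128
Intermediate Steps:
f(R) = -2
P(x, V) = 2 (P(x, V) = 1/(11/(-2) + 6) = 1/(11*(-½) + 6) = 1/(-11/2 + 6) = 1/(½) = 2)
(P(-4, (1 - 5) + (-5 + 6*6)) - 14)*(-94) = (2 - 14)*(-94) = -12*(-94) = 1128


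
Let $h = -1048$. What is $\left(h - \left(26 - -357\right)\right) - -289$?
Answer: $-1142$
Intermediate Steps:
$\left(h - \left(26 - -357\right)\right) - -289 = \left(-1048 - \left(26 - -357\right)\right) - -289 = \left(-1048 - \left(26 + 357\right)\right) + 289 = \left(-1048 - 383\right) + 289 = -1431 + 289 = -1142$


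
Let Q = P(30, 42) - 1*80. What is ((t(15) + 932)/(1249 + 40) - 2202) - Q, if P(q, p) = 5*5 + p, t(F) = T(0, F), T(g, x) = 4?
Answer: -2820685/1289 ≈ -2188.3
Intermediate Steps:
t(F) = 4
P(q, p) = 25 + p
Q = -13 (Q = (25 + 42) - 1*80 = 67 - 80 = -13)
((t(15) + 932)/(1249 + 40) - 2202) - Q = ((4 + 932)/(1249 + 40) - 2202) - 1*(-13) = (936/1289 - 2202) + 13 = -2837442/1289 + 13 = -2820685/1289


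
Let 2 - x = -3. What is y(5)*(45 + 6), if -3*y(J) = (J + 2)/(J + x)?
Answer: -119/10 ≈ -11.900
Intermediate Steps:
x = 5 (x = 2 - 1*(-3) = 2 + 3 = 5)
y(J) = -(2 + J)/(3*(5 + J)) (y(J) = -(J + 2)/(3*(J + 5)) = -(2 + J)/(3*(5 + J)))
y(5)*(45 + 6) = ((-2 - 1*5)/(3*(5 + 5)))*(45 + 6) = ((⅓)*(-2 - 5)/10)*51 = ((⅓)*(⅒)*(-7))*51 = -7/30*51 = -119/10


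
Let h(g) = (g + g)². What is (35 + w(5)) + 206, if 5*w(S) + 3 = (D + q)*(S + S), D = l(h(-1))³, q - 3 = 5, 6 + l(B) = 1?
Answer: 32/5 ≈ 6.4000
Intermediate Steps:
h(g) = 4*g² (h(g) = (2*g)² = 4*g²)
l(B) = -5 (l(B) = -6 + 1 = -5)
q = 8 (q = 3 + 5 = 8)
D = -125 (D = (-5)³ = -125)
w(S) = -⅗ - 234*S/5 (w(S) = -⅗ + ((-125 + 8)*(S + S))/5 = -⅗ + (-234*S)/5 = -⅗ - 234*S/5)
(35 + w(5)) + 206 = (35 + (-⅗ - 234/5*5)) + 206 = (35 + (-⅗ - 234)) + 206 = (35 - 1173/5) + 206 = -998/5 + 206 = 32/5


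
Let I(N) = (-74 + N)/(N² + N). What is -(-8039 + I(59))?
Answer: 1897205/236 ≈ 8039.0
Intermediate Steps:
I(N) = (-74 + N)/(N + N²)
-(-8039 + I(59)) = -(-8039 + (-74 + 59)/(59*(1 + 59))) = -(-8039 + (1/59)*(-15)/60) = -(-8039 + (1/59)*(1/60)*(-15)) = -(-8039 - 1/236) = -1*(-1897205/236) = 1897205/236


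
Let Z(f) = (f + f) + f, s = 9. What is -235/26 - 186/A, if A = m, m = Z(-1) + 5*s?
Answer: -2451/182 ≈ -13.467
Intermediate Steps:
Z(f) = 3*f (Z(f) = 2*f + f = 3*f)
m = 42 (m = 3*(-1) + 5*9 = -3 + 45 = 42)
A = 42
-235/26 - 186/A = -235/26 - 186/42 = -235*1/26 - 186*1/42 = -235/26 - 31/7 = -2451/182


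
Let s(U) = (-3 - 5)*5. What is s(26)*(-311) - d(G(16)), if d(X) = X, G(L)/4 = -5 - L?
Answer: 12524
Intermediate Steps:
s(U) = -40 (s(U) = -8*5 = -40)
G(L) = -20 - 4*L (G(L) = 4*(-5 - L) = -20 - 4*L)
s(26)*(-311) - d(G(16)) = -40*(-311) - (-20 - 4*16) = 12440 - (-20 - 64) = 12440 - 1*(-84) = 12440 + 84 = 12524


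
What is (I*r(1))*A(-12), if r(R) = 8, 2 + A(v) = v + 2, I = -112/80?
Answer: 672/5 ≈ 134.40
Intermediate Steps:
I = -7/5 (I = -112*1/80 = -7/5 ≈ -1.4000)
A(v) = v (A(v) = -2 + (v + 2) = -2 + (2 + v) = v)
(I*r(1))*A(-12) = -7/5*8*(-12) = -56/5*(-12) = 672/5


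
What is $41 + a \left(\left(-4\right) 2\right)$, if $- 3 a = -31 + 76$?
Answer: $161$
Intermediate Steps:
$a = -15$ ($a = - \frac{-31 + 76}{3} = \left(- \frac{1}{3}\right) 45 = -15$)
$41 + a \left(\left(-4\right) 2\right) = 41 - 15 \left(\left(-4\right) 2\right) = 41 - -120 = 41 + 120 = 161$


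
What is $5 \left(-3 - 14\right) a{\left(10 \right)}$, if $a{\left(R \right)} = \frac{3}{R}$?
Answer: $- \frac{51}{2} \approx -25.5$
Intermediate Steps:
$5 \left(-3 - 14\right) a{\left(10 \right)} = 5 \left(-3 - 14\right) \frac{3}{10} = 5 \left(-17\right) 3 \cdot \frac{1}{10} = \left(-85\right) \frac{3}{10} = - \frac{51}{2}$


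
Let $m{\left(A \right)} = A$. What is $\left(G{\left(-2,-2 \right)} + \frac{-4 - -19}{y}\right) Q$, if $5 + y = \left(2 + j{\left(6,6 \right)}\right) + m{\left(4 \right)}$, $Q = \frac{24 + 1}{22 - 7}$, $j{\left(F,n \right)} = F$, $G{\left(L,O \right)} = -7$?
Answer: $- \frac{170}{21} \approx -8.0952$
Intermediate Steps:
$Q = \frac{5}{3}$ ($Q = \frac{25}{15} = 25 \cdot \frac{1}{15} = \frac{5}{3} \approx 1.6667$)
$y = 7$ ($y = -5 + \left(\left(2 + 6\right) + 4\right) = -5 + \left(8 + 4\right) = -5 + 12 = 7$)
$\left(G{\left(-2,-2 \right)} + \frac{-4 - -19}{y}\right) Q = \left(-7 + \frac{-4 - -19}{7}\right) \frac{5}{3} = \left(-7 + \left(-4 + 19\right) \frac{1}{7}\right) \frac{5}{3} = \left(-7 + 15 \cdot \frac{1}{7}\right) \frac{5}{3} = \left(-7 + \frac{15}{7}\right) \frac{5}{3} = \left(- \frac{34}{7}\right) \frac{5}{3} = - \frac{170}{21}$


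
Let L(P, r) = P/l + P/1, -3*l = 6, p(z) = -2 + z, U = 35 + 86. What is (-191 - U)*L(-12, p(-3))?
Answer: 1872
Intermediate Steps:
U = 121
l = -2 (l = -⅓*6 = -2)
L(P, r) = P/2 (L(P, r) = P/(-2) + P/1 = P*(-½) + P*1 = -P/2 + P = P/2)
(-191 - U)*L(-12, p(-3)) = (-191 - 1*121)*((½)*(-12)) = (-191 - 121)*(-6) = -312*(-6) = 1872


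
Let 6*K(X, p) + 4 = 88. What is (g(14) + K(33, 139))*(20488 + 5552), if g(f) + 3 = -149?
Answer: -3593520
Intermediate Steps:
K(X, p) = 14 (K(X, p) = -2/3 + (1/6)*88 = -2/3 + 44/3 = 14)
g(f) = -152 (g(f) = -3 - 149 = -152)
(g(14) + K(33, 139))*(20488 + 5552) = (-152 + 14)*(20488 + 5552) = -138*26040 = -3593520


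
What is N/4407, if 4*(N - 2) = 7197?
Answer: 7205/17628 ≈ 0.40872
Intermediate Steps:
N = 7205/4 (N = 2 + (¼)*7197 = 2 + 7197/4 = 7205/4 ≈ 1801.3)
N/4407 = (7205/4)/4407 = (7205/4)*(1/4407) = 7205/17628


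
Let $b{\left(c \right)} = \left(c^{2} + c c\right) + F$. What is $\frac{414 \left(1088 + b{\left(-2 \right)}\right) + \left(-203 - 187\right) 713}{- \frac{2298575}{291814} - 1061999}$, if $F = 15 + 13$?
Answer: $- \frac{54646840524}{309908474761} \approx -0.17633$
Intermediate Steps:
$F = 28$
$b{\left(c \right)} = 28 + 2 c^{2}$ ($b{\left(c \right)} = \left(c^{2} + c c\right) + 28 = \left(c^{2} + c^{2}\right) + 28 = 2 c^{2} + 28 = 28 + 2 c^{2}$)
$\frac{414 \left(1088 + b{\left(-2 \right)}\right) + \left(-203 - 187\right) 713}{- \frac{2298575}{291814} - 1061999} = \frac{414 \left(1088 + \left(28 + 2 \left(-2\right)^{2}\right)\right) + \left(-203 - 187\right) 713}{- \frac{2298575}{291814} - 1061999} = \frac{414 \left(1088 + \left(28 + 2 \cdot 4\right)\right) - 278070}{\left(-2298575\right) \frac{1}{291814} - 1061999} = \frac{414 \left(1088 + \left(28 + 8\right)\right) - 278070}{- \frac{2298575}{291814} - 1061999} = \frac{414 \left(1088 + 36\right) - 278070}{- \frac{309908474761}{291814}} = \left(414 \cdot 1124 - 278070\right) \left(- \frac{291814}{309908474761}\right) = \left(465336 - 278070\right) \left(- \frac{291814}{309908474761}\right) = 187266 \left(- \frac{291814}{309908474761}\right) = - \frac{54646840524}{309908474761}$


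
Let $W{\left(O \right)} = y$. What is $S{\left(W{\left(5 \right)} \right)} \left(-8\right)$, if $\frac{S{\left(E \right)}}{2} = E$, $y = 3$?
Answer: $-48$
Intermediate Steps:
$W{\left(O \right)} = 3$
$S{\left(E \right)} = 2 E$
$S{\left(W{\left(5 \right)} \right)} \left(-8\right) = 2 \cdot 3 \left(-8\right) = 6 \left(-8\right) = -48$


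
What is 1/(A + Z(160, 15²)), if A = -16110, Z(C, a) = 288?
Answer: -1/15822 ≈ -6.3203e-5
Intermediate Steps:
1/(A + Z(160, 15²)) = 1/(-16110 + 288) = 1/(-15822) = -1/15822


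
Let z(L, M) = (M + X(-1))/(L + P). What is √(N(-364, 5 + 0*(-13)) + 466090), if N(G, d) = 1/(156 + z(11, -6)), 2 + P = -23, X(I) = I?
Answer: 2*√11415592959/313 ≈ 682.71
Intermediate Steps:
P = -25 (P = -2 - 23 = -25)
z(L, M) = (-1 + M)/(-25 + L) (z(L, M) = (M - 1)/(L - 25) = (-1 + M)/(-25 + L))
N(G, d) = 2/313 (N(G, d) = 1/(156 + (-1 - 6)/(-25 + 11)) = 1/(156 - 7/(-14)) = 1/(156 - 1/14*(-7)) = 1/(156 + ½) = 1/(313/2) = 2/313)
√(N(-364, 5 + 0*(-13)) + 466090) = √(2/313 + 466090) = √(145886172/313) = 2*√11415592959/313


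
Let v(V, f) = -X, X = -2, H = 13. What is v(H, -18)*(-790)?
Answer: -1580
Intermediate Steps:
v(V, f) = 2 (v(V, f) = -1*(-2) = 2)
v(H, -18)*(-790) = 2*(-790) = -1580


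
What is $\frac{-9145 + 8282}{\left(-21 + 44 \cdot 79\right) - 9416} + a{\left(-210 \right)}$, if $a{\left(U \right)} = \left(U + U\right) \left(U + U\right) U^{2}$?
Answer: $\frac{46372049640863}{5961} \approx 7.7792 \cdot 10^{9}$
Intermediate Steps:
$a{\left(U \right)} = 4 U^{4}$ ($a{\left(U \right)} = 2 U 2 U U^{2} = 4 U^{2} U^{2} = 4 U^{4}$)
$\frac{-9145 + 8282}{\left(-21 + 44 \cdot 79\right) - 9416} + a{\left(-210 \right)} = \frac{-9145 + 8282}{\left(-21 + 44 \cdot 79\right) - 9416} + 4 \left(-210\right)^{4} = - \frac{863}{\left(-21 + 3476\right) - 9416} + 4 \cdot 1944810000 = - \frac{863}{3455 - 9416} + 7779240000 = - \frac{863}{-5961} + 7779240000 = \left(-863\right) \left(- \frac{1}{5961}\right) + 7779240000 = \frac{863}{5961} + 7779240000 = \frac{46372049640863}{5961}$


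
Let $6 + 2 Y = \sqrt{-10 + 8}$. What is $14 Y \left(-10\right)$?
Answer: $420 - 70 i \sqrt{2} \approx 420.0 - 98.995 i$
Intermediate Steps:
$Y = -3 + \frac{i \sqrt{2}}{2}$ ($Y = -3 + \frac{\sqrt{-10 + 8}}{2} = -3 + \frac{\sqrt{-2}}{2} = -3 + \frac{i \sqrt{2}}{2} \approx -3.0 + 0.70711 i$)
$14 Y \left(-10\right) = 14 \left(-3 + \frac{i \sqrt{2}}{2}\right) \left(-10\right) = \left(-42 + 7 i \sqrt{2}\right) \left(-10\right) = 420 - 70 i \sqrt{2}$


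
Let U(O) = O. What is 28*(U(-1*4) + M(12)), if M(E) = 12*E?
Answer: 3920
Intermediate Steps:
28*(U(-1*4) + M(12)) = 28*(-1*4 + 12*12) = 28*(-4 + 144) = 28*140 = 3920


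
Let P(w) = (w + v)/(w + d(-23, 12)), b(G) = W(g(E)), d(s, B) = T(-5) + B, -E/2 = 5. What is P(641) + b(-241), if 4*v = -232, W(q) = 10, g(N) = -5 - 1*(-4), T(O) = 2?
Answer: 7133/655 ≈ 10.890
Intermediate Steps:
E = -10 (E = -2*5 = -10)
g(N) = -1 (g(N) = -5 + 4 = -1)
d(s, B) = 2 + B
v = -58 (v = (1/4)*(-232) = -58)
b(G) = 10
P(w) = (-58 + w)/(14 + w) (P(w) = (w - 58)/(w + (2 + 12)) = (-58 + w)/(w + 14) = (-58 + w)/(14 + w))
P(641) + b(-241) = (-58 + 641)/(14 + 641) + 10 = 583/655 + 10 = 7133/655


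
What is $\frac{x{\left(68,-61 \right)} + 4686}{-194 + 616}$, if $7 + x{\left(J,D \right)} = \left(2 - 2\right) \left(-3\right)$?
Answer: $\frac{4679}{422} \approx 11.088$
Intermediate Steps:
$x{\left(J,D \right)} = -7$ ($x{\left(J,D \right)} = -7 + \left(2 - 2\right) \left(-3\right) = -7 + 0 \left(-3\right) = -7 + 0 = -7$)
$\frac{x{\left(68,-61 \right)} + 4686}{-194 + 616} = \frac{-7 + 4686}{-194 + 616} = \frac{4679}{422}$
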